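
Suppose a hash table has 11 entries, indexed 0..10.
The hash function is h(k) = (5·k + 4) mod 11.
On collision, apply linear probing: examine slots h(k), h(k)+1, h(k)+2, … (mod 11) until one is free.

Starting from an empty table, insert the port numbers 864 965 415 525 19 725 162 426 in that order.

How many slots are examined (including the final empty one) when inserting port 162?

864 hashes to 1; slot 1 is free => place at 1.
965 hashes to 0; slot 0 is free => place at 0.
415 hashes to 0; 0,1 taken => place at 2.
525 hashes to 0; 0,1,2 taken => place at 3.
19 hashes to 0; 0,1,2,3 taken => place at 4.
725 hashes to 10; slot 10 is free => place at 10.
162 hashes to 0; 0,1,2,3,4 taken => place at 5.
426 hashes to 0; 0,1,2,3,4,5 taken => place at 6.
Table: [965, 864, 415, 525, 19, 162, 426, -, -, -, 725]

6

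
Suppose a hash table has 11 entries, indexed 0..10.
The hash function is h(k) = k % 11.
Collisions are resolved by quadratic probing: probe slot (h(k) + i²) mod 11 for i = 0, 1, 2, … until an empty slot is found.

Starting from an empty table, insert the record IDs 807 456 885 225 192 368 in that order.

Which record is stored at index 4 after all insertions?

807

Insert 807: h=4, slot 4 empty -> index 4.
Insert 456: h=5, slot 5 empty -> index 5.
Insert 885: h=5, slot 5 occupied -> index 6.
Insert 225: h=5, slots 5,6 occupied -> index 9.
Insert 192: h=5, slots 5,6,9 occupied -> index 3.
Insert 368: h=5, slots 5,6,9,3 occupied -> index 10.
Table: [., ., ., 192, 807, 456, 885, ., ., 225, 368]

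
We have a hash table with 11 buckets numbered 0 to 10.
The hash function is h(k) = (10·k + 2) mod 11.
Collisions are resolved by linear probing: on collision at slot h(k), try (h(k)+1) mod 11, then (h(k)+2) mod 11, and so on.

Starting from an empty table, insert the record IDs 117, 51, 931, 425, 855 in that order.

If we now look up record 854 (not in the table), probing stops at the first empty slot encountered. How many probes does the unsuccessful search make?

5

Insert 117: h=6, slot 6 empty => index 6.
Insert 51: h=6, slot 6 occupied => index 7.
Insert 931: h=6, slots 6,7 occupied => index 8.
Insert 425: h=6, slots 6,7,8 occupied => index 9.
Insert 855: h=5, slot 5 empty => index 5.
Table: [∅, ∅, ∅, ∅, ∅, 855, 117, 51, 931, 425, ∅]
Lookup 854: h=6, probe 6,7,8,9,10 → slot 10 empty, not found.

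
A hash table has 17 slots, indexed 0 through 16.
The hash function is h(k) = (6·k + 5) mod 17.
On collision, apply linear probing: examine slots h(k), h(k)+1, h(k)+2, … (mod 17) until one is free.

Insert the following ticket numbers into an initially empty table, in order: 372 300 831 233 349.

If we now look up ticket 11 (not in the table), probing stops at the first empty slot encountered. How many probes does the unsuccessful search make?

2

Insert 372: h=10, slot 10 empty -> index 10.
Insert 300: h=3, slot 3 empty -> index 3.
Insert 831: h=10, slot 10 occupied -> index 11.
Insert 233: h=9, slot 9 empty -> index 9.
Insert 349: h=8, slot 8 empty -> index 8.
Table: [—, —, —, 300, —, —, —, —, 349, 233, 372, 831, —, —, —, —, —]
Lookup 11: h=3, probe 3,4 → slot 4 empty, not found.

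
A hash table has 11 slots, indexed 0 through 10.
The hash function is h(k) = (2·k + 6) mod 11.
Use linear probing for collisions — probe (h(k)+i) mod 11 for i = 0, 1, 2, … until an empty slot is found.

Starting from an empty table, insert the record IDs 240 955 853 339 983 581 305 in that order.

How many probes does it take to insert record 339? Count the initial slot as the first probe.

3

Insert 240: h=2, slot 2 empty -> index 2.
Insert 955: h=2, slot 2 occupied -> index 3.
Insert 853: h=7, slot 7 empty -> index 7.
Insert 339: h=2, slots 2,3 occupied -> index 4.
Insert 983: h=3, slots 3,4 occupied -> index 5.
Insert 581: h=2, slots 2,3,4,5 occupied -> index 6.
Insert 305: h=0, slot 0 empty -> index 0.
Table: [305, _, 240, 955, 339, 983, 581, 853, _, _, _]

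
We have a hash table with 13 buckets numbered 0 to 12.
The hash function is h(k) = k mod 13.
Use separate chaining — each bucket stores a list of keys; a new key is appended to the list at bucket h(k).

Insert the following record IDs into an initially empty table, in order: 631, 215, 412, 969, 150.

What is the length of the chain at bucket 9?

631 -> bucket 7
215 -> bucket 7 (collision)
412 -> bucket 9
969 -> bucket 7 (collision)
150 -> bucket 7 (collision)
Final buckets:
0: _
1: _
2: _
3: _
4: _
5: _
6: _
7: 631 -> 215 -> 969 -> 150
8: _
9: 412
10: _
11: _
12: _

1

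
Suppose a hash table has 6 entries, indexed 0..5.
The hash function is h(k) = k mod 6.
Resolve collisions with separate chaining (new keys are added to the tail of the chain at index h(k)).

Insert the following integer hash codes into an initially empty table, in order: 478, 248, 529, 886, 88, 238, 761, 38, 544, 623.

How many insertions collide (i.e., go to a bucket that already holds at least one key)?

6

478 -> bucket 4
248 -> bucket 2
529 -> bucket 1
886 -> bucket 4 (collision)
88 -> bucket 4 (collision)
238 -> bucket 4 (collision)
761 -> bucket 5
38 -> bucket 2 (collision)
544 -> bucket 4 (collision)
623 -> bucket 5 (collision)
Final buckets:
0: —
1: 529
2: 248 -> 38
3: —
4: 478 -> 886 -> 88 -> 238 -> 544
5: 761 -> 623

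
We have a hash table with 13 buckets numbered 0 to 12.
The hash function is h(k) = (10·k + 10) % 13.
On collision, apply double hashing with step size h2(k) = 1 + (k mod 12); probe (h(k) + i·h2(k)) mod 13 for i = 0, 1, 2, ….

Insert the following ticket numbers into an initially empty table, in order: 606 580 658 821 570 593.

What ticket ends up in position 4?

606: h=12 => slot 12
580: h=12, h2=5, probe 12,4 => slot 4
658: h=12, h2=11, probe 12,10 => slot 10
821: h=4, h2=6, probe 4,10,3 => slot 3
570: h=3, h2=7, probe 3,10,4,11 => slot 11
593: h=12, h2=6, probe 12,5 => slot 5
Table: [_, _, _, 821, 580, 593, _, _, _, _, 658, 570, 606]

580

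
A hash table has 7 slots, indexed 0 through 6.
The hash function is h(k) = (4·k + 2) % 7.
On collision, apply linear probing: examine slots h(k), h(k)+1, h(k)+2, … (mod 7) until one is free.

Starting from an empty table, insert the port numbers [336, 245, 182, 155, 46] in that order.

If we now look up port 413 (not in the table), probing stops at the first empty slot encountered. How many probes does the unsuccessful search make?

336: h=2 -> slot 2
245: h=2, probe 2,3 -> slot 3
182: h=2, probe 2,3,4 -> slot 4
155: h=6 -> slot 6
46: h=4, probe 4,5 -> slot 5
Table: [∅, ∅, 336, 245, 182, 46, 155]
Lookup 413: h=2, probe 2,3,4,5,6,0 → slot 0 empty, not found.

6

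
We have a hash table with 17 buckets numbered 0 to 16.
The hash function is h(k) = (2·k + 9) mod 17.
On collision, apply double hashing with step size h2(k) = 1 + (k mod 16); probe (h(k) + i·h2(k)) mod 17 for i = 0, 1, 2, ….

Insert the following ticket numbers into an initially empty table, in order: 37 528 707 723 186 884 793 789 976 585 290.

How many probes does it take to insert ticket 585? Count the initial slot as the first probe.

2

Insert 37: h=15, slot 15 empty → index 15.
Insert 528: h=11, slot 11 empty → index 11.
Insert 707: h=12, slot 12 empty → index 12.
Insert 723: h=10, slot 10 empty → index 10.
Insert 186: h=7, slot 7 empty → index 7.
Insert 884: h=9, slot 9 empty → index 9.
Insert 793: h=14, slot 14 empty → index 14.
Insert 789: h=6, slot 6 empty → index 6.
Insert 976: h=6, h2=1, slots 6,7 occupied → index 8.
Insert 585: h=6, h2=10, slot 6 occupied → index 16.
Insert 290: h=11, h2=3, slots 11,14 occupied → index 0.
Table: [290, ∅, ∅, ∅, ∅, ∅, 789, 186, 976, 884, 723, 528, 707, ∅, 793, 37, 585]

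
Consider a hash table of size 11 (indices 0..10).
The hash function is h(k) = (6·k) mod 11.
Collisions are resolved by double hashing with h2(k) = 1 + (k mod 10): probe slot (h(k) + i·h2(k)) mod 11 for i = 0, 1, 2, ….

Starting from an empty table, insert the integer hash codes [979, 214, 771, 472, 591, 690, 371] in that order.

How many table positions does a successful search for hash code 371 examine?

4

Insert 979: h=0, slot 0 empty → index 0.
Insert 214: h=8, slot 8 empty → index 8.
Insert 771: h=6, slot 6 empty → index 6.
Insert 472: h=5, slot 5 empty → index 5.
Insert 591: h=4, slot 4 empty → index 4.
Insert 690: h=4, h2=1, slots 4,5,6 occupied → index 7.
Insert 371: h=4, h2=2, slots 4,6,8 occupied → index 10.
Table: [979, _, _, _, 591, 472, 771, 690, 214, _, 371]
Lookup 371: h=4, h2=2, probe 4,6,8,10 → found at 10.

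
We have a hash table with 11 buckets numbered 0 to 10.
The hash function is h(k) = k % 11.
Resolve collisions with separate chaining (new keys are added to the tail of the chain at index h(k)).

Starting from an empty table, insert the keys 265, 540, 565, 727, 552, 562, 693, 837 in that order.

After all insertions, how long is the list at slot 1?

5

265 -> bucket 1
540 -> bucket 1 (collision)
565 -> bucket 4
727 -> bucket 1 (collision)
552 -> bucket 2
562 -> bucket 1 (collision)
693 -> bucket 0
837 -> bucket 1 (collision)
Final buckets:
0: 693
1: 265 -> 540 -> 727 -> 562 -> 837
2: 552
3: _
4: 565
5: _
6: _
7: _
8: _
9: _
10: _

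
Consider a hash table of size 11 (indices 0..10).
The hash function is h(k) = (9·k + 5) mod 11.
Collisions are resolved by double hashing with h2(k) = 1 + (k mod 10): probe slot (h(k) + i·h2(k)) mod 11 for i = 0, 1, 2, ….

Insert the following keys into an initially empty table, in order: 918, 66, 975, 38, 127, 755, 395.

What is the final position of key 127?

918 hashes to 6; slot 6 is free => place at 6.
66 hashes to 5; slot 5 is free => place at 5.
975 hashes to 2; slot 2 is free => place at 2.
38 hashes to 6, h2=9; 6 taken => place at 4.
127 hashes to 4, h2=8; 4 taken => place at 1.
755 hashes to 2, h2=6; 2 taken => place at 8.
395 hashes to 7; slot 7 is free => place at 7.
Table: [—, 127, 975, —, 38, 66, 918, 395, 755, —, —]

1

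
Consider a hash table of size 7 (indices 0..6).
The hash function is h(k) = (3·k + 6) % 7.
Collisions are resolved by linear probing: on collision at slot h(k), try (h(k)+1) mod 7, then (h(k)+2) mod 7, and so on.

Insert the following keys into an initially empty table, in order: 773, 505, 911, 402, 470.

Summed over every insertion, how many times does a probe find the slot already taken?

7

773: h=1 -> slot 1
505: h=2 -> slot 2
911: h=2, probe 2,3 -> slot 3
402: h=1, probe 1,2,3,4 -> slot 4
470: h=2, probe 2,3,4,5 -> slot 5
Table: [-, 773, 505, 911, 402, 470, -]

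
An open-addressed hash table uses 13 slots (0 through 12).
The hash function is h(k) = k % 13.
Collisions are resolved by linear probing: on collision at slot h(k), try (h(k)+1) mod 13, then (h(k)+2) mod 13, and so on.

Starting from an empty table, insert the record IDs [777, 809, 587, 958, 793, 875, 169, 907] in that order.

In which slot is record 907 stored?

777 hashes to 10; slot 10 is free → place at 10.
809 hashes to 3; slot 3 is free → place at 3.
587 hashes to 2; slot 2 is free → place at 2.
958 hashes to 9; slot 9 is free → place at 9.
793 hashes to 0; slot 0 is free → place at 0.
875 hashes to 4; slot 4 is free → place at 4.
169 hashes to 0; 0 taken → place at 1.
907 hashes to 10; 10 taken → place at 11.
Table: [793, 169, 587, 809, 875, ., ., ., ., 958, 777, 907, .]

11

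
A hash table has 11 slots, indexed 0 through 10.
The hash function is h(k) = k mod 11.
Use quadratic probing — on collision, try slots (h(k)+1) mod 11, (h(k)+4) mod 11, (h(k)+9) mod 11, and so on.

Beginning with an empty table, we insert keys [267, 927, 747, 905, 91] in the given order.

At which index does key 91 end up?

267: h=3 => slot 3
927: h=3, probe 3,4 => slot 4
747: h=10 => slot 10
905: h=3, probe 3,4,7 => slot 7
91: h=3, probe 3,4,7,1 => slot 1
Table: [., 91, ., 267, 927, ., ., 905, ., ., 747]

1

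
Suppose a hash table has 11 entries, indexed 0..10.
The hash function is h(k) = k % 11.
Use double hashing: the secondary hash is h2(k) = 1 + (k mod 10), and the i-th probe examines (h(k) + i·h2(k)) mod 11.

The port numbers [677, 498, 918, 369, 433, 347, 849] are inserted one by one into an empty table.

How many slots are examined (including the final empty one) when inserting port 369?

3

Insert 677: h=6, slot 6 empty → index 6.
Insert 498: h=3, slot 3 empty → index 3.
Insert 918: h=5, slot 5 empty → index 5.
Insert 369: h=6, h2=10, slots 6,5 occupied → index 4.
Insert 433: h=4, h2=4, slot 4 occupied → index 8.
Insert 347: h=6, h2=8, slots 6,3 occupied → index 0.
Insert 849: h=2, slot 2 empty → index 2.
Table: [347, ., 849, 498, 369, 918, 677, ., 433, ., .]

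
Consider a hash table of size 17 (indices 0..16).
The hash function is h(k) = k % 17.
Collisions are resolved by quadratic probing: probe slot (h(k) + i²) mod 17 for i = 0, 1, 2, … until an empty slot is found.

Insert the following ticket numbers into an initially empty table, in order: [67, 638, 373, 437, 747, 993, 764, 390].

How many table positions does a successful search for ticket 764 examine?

4

67 hashes to 16; slot 16 is free => place at 16.
638 hashes to 9; slot 9 is free => place at 9.
373 hashes to 16; 16 taken => place at 0.
437 hashes to 12; slot 12 is free => place at 12.
747 hashes to 16; 16,0 taken => place at 3.
993 hashes to 7; slot 7 is free => place at 7.
764 hashes to 16; 16,0,3 taken => place at 8.
390 hashes to 16; 16,0,3,8 taken => place at 15.
Table: [373, ., ., 747, ., ., ., 993, 764, 638, ., ., 437, ., ., 390, 67]
Lookup 764: h=16, probe 16,0,3,8 → found at 8.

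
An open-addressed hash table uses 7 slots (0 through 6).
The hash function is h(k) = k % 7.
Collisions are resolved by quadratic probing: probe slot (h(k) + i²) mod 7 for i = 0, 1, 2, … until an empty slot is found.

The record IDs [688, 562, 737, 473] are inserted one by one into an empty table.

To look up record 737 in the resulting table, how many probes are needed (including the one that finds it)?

3

688: h=2 → slot 2
562: h=2, probe 2,3 → slot 3
737: h=2, probe 2,3,6 → slot 6
473: h=4 → slot 4
Table: [∅, ∅, 688, 562, 473, ∅, 737]
Lookup 737: h=2, probe 2,3,6 → found at 6.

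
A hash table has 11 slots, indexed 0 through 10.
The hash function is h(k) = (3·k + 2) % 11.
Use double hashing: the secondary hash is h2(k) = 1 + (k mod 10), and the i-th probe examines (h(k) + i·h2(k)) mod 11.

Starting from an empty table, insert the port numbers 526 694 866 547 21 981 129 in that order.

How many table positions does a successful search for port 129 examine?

526 hashes to 7; slot 7 is free → place at 7.
694 hashes to 5; slot 5 is free → place at 5.
866 hashes to 4; slot 4 is free → place at 4.
547 hashes to 4, h2=8; 4 taken → place at 1.
21 hashes to 10; slot 10 is free → place at 10.
981 hashes to 8; slot 8 is free → place at 8.
129 hashes to 4, h2=10; 4 taken → place at 3.
Table: [., 547, ., 129, 866, 694, ., 526, 981, ., 21]
Lookup 129: h=4, h2=10, probe 4,3 → found at 3.

2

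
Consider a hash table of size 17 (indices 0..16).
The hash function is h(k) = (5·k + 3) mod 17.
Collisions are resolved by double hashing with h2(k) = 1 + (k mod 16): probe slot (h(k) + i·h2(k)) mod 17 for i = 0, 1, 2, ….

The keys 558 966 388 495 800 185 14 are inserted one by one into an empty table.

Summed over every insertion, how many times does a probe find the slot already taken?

558 hashes to 5; slot 5 is free -> place at 5.
966 hashes to 5, h2=7; 5 taken -> place at 12.
388 hashes to 5, h2=5; 5 taken -> place at 10.
495 hashes to 13; slot 13 is free -> place at 13.
800 hashes to 8; slot 8 is free -> place at 8.
185 hashes to 10, h2=10; 10 taken -> place at 3.
14 hashes to 5, h2=15; 5,3 taken -> place at 1.
Table: [∅, 14, ∅, 185, ∅, 558, ∅, ∅, 800, ∅, 388, ∅, 966, 495, ∅, ∅, ∅]

5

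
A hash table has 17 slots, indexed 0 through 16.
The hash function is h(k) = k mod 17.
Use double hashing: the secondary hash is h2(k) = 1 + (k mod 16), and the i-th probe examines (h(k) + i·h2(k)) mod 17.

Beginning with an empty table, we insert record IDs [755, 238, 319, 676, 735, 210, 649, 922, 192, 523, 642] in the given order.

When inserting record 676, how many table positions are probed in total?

Insert 755: h=7, slot 7 empty → index 7.
Insert 238: h=0, slot 0 empty → index 0.
Insert 319: h=13, slot 13 empty → index 13.
Insert 676: h=13, h2=5, slot 13 occupied → index 1.
Insert 735: h=4, slot 4 empty → index 4.
Insert 210: h=6, slot 6 empty → index 6.
Insert 649: h=3, slot 3 empty → index 3.
Insert 922: h=4, h2=11, slot 4 occupied → index 15.
Insert 192: h=5, slot 5 empty → index 5.
Insert 523: h=13, h2=12, slot 13 occupied → index 8.
Insert 642: h=13, h2=3, slot 13 occupied → index 16.
Table: [238, 676, ∅, 649, 735, 192, 210, 755, 523, ∅, ∅, ∅, ∅, 319, ∅, 922, 642]

2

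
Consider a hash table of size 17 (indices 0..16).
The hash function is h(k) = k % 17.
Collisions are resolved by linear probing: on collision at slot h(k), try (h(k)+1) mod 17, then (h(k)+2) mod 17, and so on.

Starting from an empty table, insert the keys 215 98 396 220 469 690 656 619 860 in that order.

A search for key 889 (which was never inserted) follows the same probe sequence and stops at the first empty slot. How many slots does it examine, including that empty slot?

215: h=11 -> slot 11
98: h=13 -> slot 13
396: h=5 -> slot 5
220: h=16 -> slot 16
469: h=10 -> slot 10
690: h=10, probe 10,11,12 -> slot 12
656: h=10, probe 10,11,12,13,14 -> slot 14
619: h=7 -> slot 7
860: h=10, probe 10,11,12,13,14,15 -> slot 15
Table: [_, _, _, _, _, 396, _, 619, _, _, 469, 215, 690, 98, 656, 860, 220]
Lookup 889: h=5, probe 5,6 → slot 6 empty, not found.

2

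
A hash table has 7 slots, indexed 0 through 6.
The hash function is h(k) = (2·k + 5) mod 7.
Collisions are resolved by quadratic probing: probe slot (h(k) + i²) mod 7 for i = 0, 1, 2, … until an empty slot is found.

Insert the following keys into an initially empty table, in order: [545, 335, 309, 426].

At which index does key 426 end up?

5

545: h=3 => slot 3
335: h=3, probe 3,4 => slot 4
309: h=0 => slot 0
426: h=3, probe 3,4,0,5 => slot 5
Table: [309, _, _, 545, 335, 426, _]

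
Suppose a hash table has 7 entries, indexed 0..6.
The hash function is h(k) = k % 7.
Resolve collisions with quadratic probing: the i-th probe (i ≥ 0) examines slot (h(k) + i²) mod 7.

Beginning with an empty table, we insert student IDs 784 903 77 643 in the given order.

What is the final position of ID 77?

784: h=0 -> slot 0
903: h=0, probe 0,1 -> slot 1
77: h=0, probe 0,1,4 -> slot 4
643: h=6 -> slot 6
Table: [784, 903, —, —, 77, —, 643]

4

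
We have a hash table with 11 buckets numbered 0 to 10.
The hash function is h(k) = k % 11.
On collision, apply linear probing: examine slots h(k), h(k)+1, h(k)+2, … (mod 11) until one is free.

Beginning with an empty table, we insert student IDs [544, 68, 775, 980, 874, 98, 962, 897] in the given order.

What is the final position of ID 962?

8

Insert 544: h=5, slot 5 empty => index 5.
Insert 68: h=2, slot 2 empty => index 2.
Insert 775: h=5, slot 5 occupied => index 6.
Insert 980: h=1, slot 1 empty => index 1.
Insert 874: h=5, slots 5,6 occupied => index 7.
Insert 98: h=10, slot 10 empty => index 10.
Insert 962: h=5, slots 5,6,7 occupied => index 8.
Insert 897: h=6, slots 6,7,8 occupied => index 9.
Table: [., 980, 68, ., ., 544, 775, 874, 962, 897, 98]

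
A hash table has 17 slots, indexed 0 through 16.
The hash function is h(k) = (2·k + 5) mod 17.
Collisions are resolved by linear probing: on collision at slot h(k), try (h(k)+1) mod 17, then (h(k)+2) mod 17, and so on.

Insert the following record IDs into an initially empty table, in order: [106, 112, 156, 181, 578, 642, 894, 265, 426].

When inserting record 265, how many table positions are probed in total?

Insert 106: h=13, slot 13 empty -> index 13.
Insert 112: h=8, slot 8 empty -> index 8.
Insert 156: h=11, slot 11 empty -> index 11.
Insert 181: h=10, slot 10 empty -> index 10.
Insert 578: h=5, slot 5 empty -> index 5.
Insert 642: h=14, slot 14 empty -> index 14.
Insert 894: h=8, slot 8 occupied -> index 9.
Insert 265: h=8, slots 8,9,10,11 occupied -> index 12.
Insert 426: h=7, slot 7 empty -> index 7.
Table: [-, -, -, -, -, 578, -, 426, 112, 894, 181, 156, 265, 106, 642, -, -]

5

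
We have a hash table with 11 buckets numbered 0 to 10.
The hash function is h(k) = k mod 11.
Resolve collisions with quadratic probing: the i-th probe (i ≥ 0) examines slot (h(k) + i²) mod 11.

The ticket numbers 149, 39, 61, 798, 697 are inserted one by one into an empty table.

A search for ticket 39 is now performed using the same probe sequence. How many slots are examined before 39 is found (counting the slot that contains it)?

2

149: h=6 → slot 6
39: h=6, probe 6,7 → slot 7
61: h=6, probe 6,7,10 → slot 10
798: h=6, probe 6,7,10,4 → slot 4
697: h=4, probe 4,5 → slot 5
Table: [-, -, -, -, 798, 697, 149, 39, -, -, 61]
Lookup 39: h=6, probe 6,7 → found at 7.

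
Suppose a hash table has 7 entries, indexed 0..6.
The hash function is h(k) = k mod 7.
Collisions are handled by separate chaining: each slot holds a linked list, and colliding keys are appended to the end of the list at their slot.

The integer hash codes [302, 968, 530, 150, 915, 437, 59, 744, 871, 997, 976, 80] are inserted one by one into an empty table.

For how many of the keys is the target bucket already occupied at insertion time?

302 → bucket 1
968 → bucket 2
530 → bucket 5
150 → bucket 3
915 → bucket 5 (collision)
437 → bucket 3 (collision)
59 → bucket 3 (collision)
744 → bucket 2 (collision)
871 → bucket 3 (collision)
997 → bucket 3 (collision)
976 → bucket 3 (collision)
80 → bucket 3 (collision)
Final buckets:
0: _
1: 302
2: 968 -> 744
3: 150 -> 437 -> 59 -> 871 -> 997 -> 976 -> 80
4: _
5: 530 -> 915
6: _

8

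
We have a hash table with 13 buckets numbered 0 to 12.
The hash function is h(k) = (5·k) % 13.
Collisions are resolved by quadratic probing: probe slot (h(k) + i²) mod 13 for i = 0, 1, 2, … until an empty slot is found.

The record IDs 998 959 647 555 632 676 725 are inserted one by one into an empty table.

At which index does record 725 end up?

7

998: h=11 -> slot 11
959: h=11, probe 11,12 -> slot 12
647: h=11, probe 11,12,2 -> slot 2
555: h=6 -> slot 6
632: h=1 -> slot 1
676: h=0 -> slot 0
725: h=11, probe 11,12,2,7 -> slot 7
Table: [676, 632, 647, —, —, —, 555, 725, —, —, —, 998, 959]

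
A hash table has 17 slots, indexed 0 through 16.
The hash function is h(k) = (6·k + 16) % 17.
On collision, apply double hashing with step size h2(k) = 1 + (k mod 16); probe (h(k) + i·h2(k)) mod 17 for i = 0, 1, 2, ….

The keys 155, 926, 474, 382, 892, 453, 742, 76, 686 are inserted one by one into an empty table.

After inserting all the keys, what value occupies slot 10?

76

155: h=11 -> slot 11
926: h=13 -> slot 13
474: h=4 -> slot 4
382: h=13, h2=15, probe 13,11,9 -> slot 9
892: h=13, h2=13, probe 13,9,5 -> slot 5
453: h=14 -> slot 14
742: h=14, h2=7, probe 14,4,11,1 -> slot 1
76: h=13, h2=13, probe 13,9,5,1,14,10 -> slot 10
686: h=1, h2=15, probe 1,16 -> slot 16
Table: [., 742, ., ., 474, 892, ., ., ., 382, 76, 155, ., 926, 453, ., 686]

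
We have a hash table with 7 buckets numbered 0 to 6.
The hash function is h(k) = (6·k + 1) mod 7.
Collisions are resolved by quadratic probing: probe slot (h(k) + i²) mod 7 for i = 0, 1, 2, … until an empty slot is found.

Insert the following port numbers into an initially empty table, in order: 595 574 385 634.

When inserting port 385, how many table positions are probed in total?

595: h=1 => slot 1
574: h=1, probe 1,2 => slot 2
385: h=1, probe 1,2,5 => slot 5
634: h=4 => slot 4
Table: [—, 595, 574, —, 634, 385, —]

3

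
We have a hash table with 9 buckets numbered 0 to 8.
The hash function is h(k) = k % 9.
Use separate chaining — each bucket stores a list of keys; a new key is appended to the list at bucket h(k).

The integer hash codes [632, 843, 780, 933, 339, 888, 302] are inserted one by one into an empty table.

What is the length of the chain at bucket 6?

Insert 632: h=2, bucket 2 empty → new chain.
Insert 843: h=6, bucket 6 empty → new chain.
Insert 780: h=6, bucket 6 nonempty → append to chain.
Insert 933: h=6, bucket 6 nonempty → append to chain.
Insert 339: h=6, bucket 6 nonempty → append to chain.
Insert 888: h=6, bucket 6 nonempty → append to chain.
Insert 302: h=5, bucket 5 empty → new chain.
Final buckets:
0: —
1: —
2: 632
3: —
4: —
5: 302
6: 843 -> 780 -> 933 -> 339 -> 888
7: —
8: —

5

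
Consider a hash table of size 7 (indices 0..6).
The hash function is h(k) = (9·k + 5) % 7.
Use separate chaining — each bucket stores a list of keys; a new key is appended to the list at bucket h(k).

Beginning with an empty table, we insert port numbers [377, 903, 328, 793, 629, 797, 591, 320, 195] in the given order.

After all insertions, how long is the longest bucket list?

5

Insert 377: h=3, bucket 3 empty → new chain.
Insert 903: h=5, bucket 5 empty → new chain.
Insert 328: h=3, bucket 3 nonempty → append to chain.
Insert 793: h=2, bucket 2 empty → new chain.
Insert 629: h=3, bucket 3 nonempty → append to chain.
Insert 797: h=3, bucket 3 nonempty → append to chain.
Insert 591: h=4, bucket 4 empty → new chain.
Insert 320: h=1, bucket 1 empty → new chain.
Insert 195: h=3, bucket 3 nonempty → append to chain.
Final buckets:
0: ∅
1: 320
2: 793
3: 377 -> 328 -> 629 -> 797 -> 195
4: 591
5: 903
6: ∅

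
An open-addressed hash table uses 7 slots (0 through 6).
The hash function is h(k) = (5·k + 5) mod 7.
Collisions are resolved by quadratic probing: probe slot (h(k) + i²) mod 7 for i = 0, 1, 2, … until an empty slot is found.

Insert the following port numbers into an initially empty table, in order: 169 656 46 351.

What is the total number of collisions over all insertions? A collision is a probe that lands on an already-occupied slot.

2

169: h=3 → slot 3
656: h=2 → slot 2
46: h=4 → slot 4
351: h=3, probe 3,4,0 → slot 0
Table: [351, ., 656, 169, 46, ., .]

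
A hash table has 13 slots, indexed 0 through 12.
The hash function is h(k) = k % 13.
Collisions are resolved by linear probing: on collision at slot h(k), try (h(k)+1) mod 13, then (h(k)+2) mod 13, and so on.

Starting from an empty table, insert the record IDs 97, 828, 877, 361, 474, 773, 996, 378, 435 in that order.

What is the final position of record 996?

Insert 97: h=6, slot 6 empty => index 6.
Insert 828: h=9, slot 9 empty => index 9.
Insert 877: h=6, slot 6 occupied => index 7.
Insert 361: h=10, slot 10 empty => index 10.
Insert 474: h=6, slots 6,7 occupied => index 8.
Insert 773: h=6, slots 6,7,8,9,10 occupied => index 11.
Insert 996: h=8, slots 8,9,10,11 occupied => index 12.
Insert 378: h=1, slot 1 empty => index 1.
Insert 435: h=6, slots 6,7,8,9,10,11,12 occupied => index 0.
Table: [435, 378, ., ., ., ., 97, 877, 474, 828, 361, 773, 996]

12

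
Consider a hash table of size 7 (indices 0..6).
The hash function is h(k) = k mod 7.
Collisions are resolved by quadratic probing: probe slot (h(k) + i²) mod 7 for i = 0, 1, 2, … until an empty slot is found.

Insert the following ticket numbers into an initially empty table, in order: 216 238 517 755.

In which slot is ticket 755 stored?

216: h=6 -> slot 6
238: h=0 -> slot 0
517: h=6, probe 6,0,3 -> slot 3
755: h=6, probe 6,0,3,1 -> slot 1
Table: [238, 755, ∅, 517, ∅, ∅, 216]

1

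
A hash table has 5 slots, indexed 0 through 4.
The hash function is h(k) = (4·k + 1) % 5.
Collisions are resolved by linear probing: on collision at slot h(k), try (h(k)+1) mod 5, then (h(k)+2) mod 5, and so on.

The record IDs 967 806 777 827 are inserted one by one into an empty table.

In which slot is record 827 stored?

2

Insert 967: h=4, slot 4 empty => index 4.
Insert 806: h=0, slot 0 empty => index 0.
Insert 777: h=4, slots 4,0 occupied => index 1.
Insert 827: h=4, slots 4,0,1 occupied => index 2.
Table: [806, 777, 827, ., 967]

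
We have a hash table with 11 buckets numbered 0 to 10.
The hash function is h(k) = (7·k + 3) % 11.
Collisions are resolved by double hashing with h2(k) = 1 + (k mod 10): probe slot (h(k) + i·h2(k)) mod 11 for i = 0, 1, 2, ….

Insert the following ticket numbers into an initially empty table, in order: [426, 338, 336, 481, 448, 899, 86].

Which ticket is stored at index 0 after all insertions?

448

426: h=4 -> slot 4
338: h=4, h2=9, probe 4,2 -> slot 2
336: h=1 -> slot 1
481: h=4, h2=2, probe 4,6 -> slot 6
448: h=4, h2=9, probe 4,2,0 -> slot 0
899: h=4, h2=10, probe 4,3 -> slot 3
86: h=0, h2=7, probe 0,7 -> slot 7
Table: [448, 336, 338, 899, 426, _, 481, 86, _, _, _]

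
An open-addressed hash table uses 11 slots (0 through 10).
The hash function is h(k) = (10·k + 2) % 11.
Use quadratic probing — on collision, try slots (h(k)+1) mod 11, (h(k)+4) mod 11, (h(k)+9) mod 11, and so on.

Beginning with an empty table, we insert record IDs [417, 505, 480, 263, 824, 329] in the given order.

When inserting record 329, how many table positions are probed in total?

417: h=3 → slot 3
505: h=3, probe 3,4 → slot 4
480: h=6 → slot 6
263: h=3, probe 3,4,7 → slot 7
824: h=3, probe 3,4,7,1 → slot 1
329: h=3, probe 3,4,7,1,8 → slot 8
Table: [∅, 824, ∅, 417, 505, ∅, 480, 263, 329, ∅, ∅]

5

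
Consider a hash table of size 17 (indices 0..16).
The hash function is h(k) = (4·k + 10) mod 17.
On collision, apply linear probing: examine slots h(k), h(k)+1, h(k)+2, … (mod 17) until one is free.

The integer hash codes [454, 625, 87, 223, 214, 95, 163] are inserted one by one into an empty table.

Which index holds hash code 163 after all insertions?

3

454: h=7 -> slot 7
625: h=11 -> slot 11
87: h=1 -> slot 1
223: h=1, probe 1,2 -> slot 2
214: h=16 -> slot 16
95: h=16, probe 16,0 -> slot 0
163: h=16, probe 16,0,1,2,3 -> slot 3
Table: [95, 87, 223, 163, _, _, _, 454, _, _, _, 625, _, _, _, _, 214]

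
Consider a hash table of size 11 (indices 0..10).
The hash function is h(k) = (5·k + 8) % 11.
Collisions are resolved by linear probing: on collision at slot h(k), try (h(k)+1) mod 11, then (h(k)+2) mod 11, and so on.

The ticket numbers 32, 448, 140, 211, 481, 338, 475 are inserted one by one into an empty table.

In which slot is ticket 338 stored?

8

32: h=3 => slot 3
448: h=4 => slot 4
140: h=4, probe 4,5 => slot 5
211: h=7 => slot 7
481: h=4, probe 4,5,6 => slot 6
338: h=4, probe 4,5,6,7,8 => slot 8
475: h=7, probe 7,8,9 => slot 9
Table: [., ., ., 32, 448, 140, 481, 211, 338, 475, .]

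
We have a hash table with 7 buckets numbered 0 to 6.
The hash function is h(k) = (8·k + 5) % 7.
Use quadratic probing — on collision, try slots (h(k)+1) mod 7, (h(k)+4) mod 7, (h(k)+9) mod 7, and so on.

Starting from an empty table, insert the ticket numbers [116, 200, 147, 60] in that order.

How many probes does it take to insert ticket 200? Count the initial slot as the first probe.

116: h=2 => slot 2
200: h=2, probe 2,3 => slot 3
147: h=5 => slot 5
60: h=2, probe 2,3,6 => slot 6
Table: [—, —, 116, 200, —, 147, 60]

2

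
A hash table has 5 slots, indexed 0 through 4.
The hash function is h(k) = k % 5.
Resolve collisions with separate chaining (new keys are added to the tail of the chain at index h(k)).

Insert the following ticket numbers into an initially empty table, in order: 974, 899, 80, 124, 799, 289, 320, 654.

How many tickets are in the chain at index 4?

6

Insert 974: h=4, bucket 4 empty → new chain.
Insert 899: h=4, bucket 4 nonempty → append to chain.
Insert 80: h=0, bucket 0 empty → new chain.
Insert 124: h=4, bucket 4 nonempty → append to chain.
Insert 799: h=4, bucket 4 nonempty → append to chain.
Insert 289: h=4, bucket 4 nonempty → append to chain.
Insert 320: h=0, bucket 0 nonempty → append to chain.
Insert 654: h=4, bucket 4 nonempty → append to chain.
Final buckets:
0: 80 -> 320
1: -
2: -
3: -
4: 974 -> 899 -> 124 -> 799 -> 289 -> 654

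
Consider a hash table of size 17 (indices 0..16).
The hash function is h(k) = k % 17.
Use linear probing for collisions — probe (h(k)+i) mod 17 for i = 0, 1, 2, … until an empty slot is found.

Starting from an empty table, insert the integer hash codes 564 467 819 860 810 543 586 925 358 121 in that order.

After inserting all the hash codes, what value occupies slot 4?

819

564: h=3 → slot 3
467: h=8 → slot 8
819: h=3, probe 3,4 → slot 4
860: h=10 → slot 10
810: h=11 → slot 11
543: h=16 → slot 16
586: h=8, probe 8,9 → slot 9
925: h=7 → slot 7
358: h=1 → slot 1
121: h=2 → slot 2
Table: [_, 358, 121, 564, 819, _, _, 925, 467, 586, 860, 810, _, _, _, _, 543]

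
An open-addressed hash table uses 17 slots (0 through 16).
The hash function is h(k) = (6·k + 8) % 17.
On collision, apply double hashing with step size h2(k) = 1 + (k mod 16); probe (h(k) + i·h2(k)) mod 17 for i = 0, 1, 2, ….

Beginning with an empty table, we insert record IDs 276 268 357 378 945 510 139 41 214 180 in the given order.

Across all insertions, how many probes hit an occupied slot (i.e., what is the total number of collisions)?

Insert 276: h=15, slot 15 empty -> index 15.
Insert 268: h=1, slot 1 empty -> index 1.
Insert 357: h=8, slot 8 empty -> index 8.
Insert 378: h=15, h2=11, slot 15 occupied -> index 9.
Insert 945: h=0, slot 0 empty -> index 0.
Insert 510: h=8, h2=15, slot 8 occupied -> index 6.
Insert 139: h=9, h2=12, slot 9 occupied -> index 4.
Insert 41: h=16, slot 16 empty -> index 16.
Insert 214: h=0, h2=7, slot 0 occupied -> index 7.
Insert 180: h=0, h2=5, slot 0 occupied -> index 5.
Table: [945, 268, —, —, 139, 180, 510, 214, 357, 378, —, —, —, —, —, 276, 41]

5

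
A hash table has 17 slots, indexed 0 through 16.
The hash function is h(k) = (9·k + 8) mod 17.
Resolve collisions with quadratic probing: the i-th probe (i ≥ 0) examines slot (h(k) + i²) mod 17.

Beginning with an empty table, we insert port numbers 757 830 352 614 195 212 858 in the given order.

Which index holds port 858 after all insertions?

16

Insert 757: h=4, slot 4 empty => index 4.
Insert 830: h=15, slot 15 empty => index 15.
Insert 352: h=14, slot 14 empty => index 14.
Insert 614: h=9, slot 9 empty => index 9.
Insert 195: h=12, slot 12 empty => index 12.
Insert 212: h=12, slot 12 occupied => index 13.
Insert 858: h=12, slots 12,13 occupied => index 16.
Table: [_, _, _, _, 757, _, _, _, _, 614, _, _, 195, 212, 352, 830, 858]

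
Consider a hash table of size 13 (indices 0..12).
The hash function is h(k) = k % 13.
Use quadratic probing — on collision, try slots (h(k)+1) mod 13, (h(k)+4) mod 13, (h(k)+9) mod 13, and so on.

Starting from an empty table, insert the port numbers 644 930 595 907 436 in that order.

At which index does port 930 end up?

644 hashes to 7; slot 7 is free → place at 7.
930 hashes to 7; 7 taken → place at 8.
595 hashes to 10; slot 10 is free → place at 10.
907 hashes to 10; 10 taken → place at 11.
436 hashes to 7; 7,8,11 taken → place at 3.
Table: [—, —, —, 436, —, —, —, 644, 930, —, 595, 907, —]

8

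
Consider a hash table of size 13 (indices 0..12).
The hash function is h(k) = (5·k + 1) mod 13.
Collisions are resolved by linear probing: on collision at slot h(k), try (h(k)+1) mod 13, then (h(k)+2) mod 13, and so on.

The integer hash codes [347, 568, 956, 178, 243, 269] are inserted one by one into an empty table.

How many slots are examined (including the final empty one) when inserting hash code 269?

347: h=7 -> slot 7
568: h=7, probe 7,8 -> slot 8
956: h=10 -> slot 10
178: h=7, probe 7,8,9 -> slot 9
243: h=7, probe 7,8,9,10,11 -> slot 11
269: h=7, probe 7,8,9,10,11,12 -> slot 12
Table: [., ., ., ., ., ., ., 347, 568, 178, 956, 243, 269]

6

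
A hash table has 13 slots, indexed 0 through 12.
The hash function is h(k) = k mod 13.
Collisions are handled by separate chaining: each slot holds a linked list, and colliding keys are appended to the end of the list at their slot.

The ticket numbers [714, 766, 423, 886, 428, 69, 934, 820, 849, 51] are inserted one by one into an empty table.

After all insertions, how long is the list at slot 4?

Insert 714: h=12, bucket 12 empty → new chain.
Insert 766: h=12, bucket 12 nonempty → append to chain.
Insert 423: h=7, bucket 7 empty → new chain.
Insert 886: h=2, bucket 2 empty → new chain.
Insert 428: h=12, bucket 12 nonempty → append to chain.
Insert 69: h=4, bucket 4 empty → new chain.
Insert 934: h=11, bucket 11 empty → new chain.
Insert 820: h=1, bucket 1 empty → new chain.
Insert 849: h=4, bucket 4 nonempty → append to chain.
Insert 51: h=12, bucket 12 nonempty → append to chain.
Final buckets:
0: -
1: 820
2: 886
3: -
4: 69 -> 849
5: -
6: -
7: 423
8: -
9: -
10: -
11: 934
12: 714 -> 766 -> 428 -> 51

2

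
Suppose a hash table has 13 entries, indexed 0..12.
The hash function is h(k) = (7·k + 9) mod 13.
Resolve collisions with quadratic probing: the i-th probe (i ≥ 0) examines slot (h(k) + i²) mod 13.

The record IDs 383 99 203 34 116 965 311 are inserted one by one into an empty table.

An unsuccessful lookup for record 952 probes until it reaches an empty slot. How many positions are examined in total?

3

383: h=12 -> slot 12
99: h=0 -> slot 0
203: h=0, probe 0,1 -> slot 1
34: h=0, probe 0,1,4 -> slot 4
116: h=2 -> slot 2
965: h=4, probe 4,5 -> slot 5
311: h=2, probe 2,3 -> slot 3
Table: [99, 203, 116, 311, 34, 965, _, _, _, _, _, _, 383]
Lookup 952: h=4, probe 4,5,8 → slot 8 empty, not found.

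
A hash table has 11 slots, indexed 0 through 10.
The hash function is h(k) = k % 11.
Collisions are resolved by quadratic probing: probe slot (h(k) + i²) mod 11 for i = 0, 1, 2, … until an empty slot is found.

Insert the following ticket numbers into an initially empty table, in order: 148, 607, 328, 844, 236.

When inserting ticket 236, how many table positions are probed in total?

2

148 hashes to 5; slot 5 is free → place at 5.
607 hashes to 2; slot 2 is free → place at 2.
328 hashes to 9; slot 9 is free → place at 9.
844 hashes to 8; slot 8 is free → place at 8.
236 hashes to 5; 5 taken → place at 6.
Table: [-, -, 607, -, -, 148, 236, -, 844, 328, -]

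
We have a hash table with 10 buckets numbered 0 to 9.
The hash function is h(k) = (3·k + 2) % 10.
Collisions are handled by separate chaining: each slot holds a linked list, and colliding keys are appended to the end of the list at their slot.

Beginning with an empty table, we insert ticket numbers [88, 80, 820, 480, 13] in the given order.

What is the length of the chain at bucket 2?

Insert 88: h=6, bucket 6 empty -> new chain.
Insert 80: h=2, bucket 2 empty -> new chain.
Insert 820: h=2, bucket 2 nonempty -> append to chain.
Insert 480: h=2, bucket 2 nonempty -> append to chain.
Insert 13: h=1, bucket 1 empty -> new chain.
Final buckets:
0: -
1: 13
2: 80 -> 820 -> 480
3: -
4: -
5: -
6: 88
7: -
8: -
9: -

3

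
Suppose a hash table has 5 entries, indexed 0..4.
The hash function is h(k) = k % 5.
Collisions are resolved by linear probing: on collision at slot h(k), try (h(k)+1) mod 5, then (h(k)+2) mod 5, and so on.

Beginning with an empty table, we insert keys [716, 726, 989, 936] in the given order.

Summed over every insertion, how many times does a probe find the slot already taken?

3

716 hashes to 1; slot 1 is free → place at 1.
726 hashes to 1; 1 taken → place at 2.
989 hashes to 4; slot 4 is free → place at 4.
936 hashes to 1; 1,2 taken → place at 3.
Table: [—, 716, 726, 936, 989]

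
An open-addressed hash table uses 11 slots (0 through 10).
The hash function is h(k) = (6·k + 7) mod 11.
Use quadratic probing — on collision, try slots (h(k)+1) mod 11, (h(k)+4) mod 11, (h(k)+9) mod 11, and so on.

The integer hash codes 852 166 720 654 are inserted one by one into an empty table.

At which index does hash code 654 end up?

852 hashes to 4; slot 4 is free => place at 4.
166 hashes to 2; slot 2 is free => place at 2.
720 hashes to 4; 4 taken => place at 5.
654 hashes to 4; 4,5 taken => place at 8.
Table: [., ., 166, ., 852, 720, ., ., 654, ., .]

8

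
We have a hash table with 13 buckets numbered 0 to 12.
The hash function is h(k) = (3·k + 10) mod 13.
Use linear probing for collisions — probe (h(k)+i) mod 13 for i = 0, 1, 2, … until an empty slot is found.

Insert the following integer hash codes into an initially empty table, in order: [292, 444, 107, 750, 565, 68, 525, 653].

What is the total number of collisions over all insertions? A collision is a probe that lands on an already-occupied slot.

5

292: h=2 → slot 2
444: h=3 → slot 3
107: h=6 → slot 6
750: h=11 → slot 11
565: h=2, probe 2,3,4 → slot 4
68: h=6, probe 6,7 → slot 7
525: h=12 → slot 12
653: h=6, probe 6,7,8 → slot 8
Table: [., ., 292, 444, 565, ., 107, 68, 653, ., ., 750, 525]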